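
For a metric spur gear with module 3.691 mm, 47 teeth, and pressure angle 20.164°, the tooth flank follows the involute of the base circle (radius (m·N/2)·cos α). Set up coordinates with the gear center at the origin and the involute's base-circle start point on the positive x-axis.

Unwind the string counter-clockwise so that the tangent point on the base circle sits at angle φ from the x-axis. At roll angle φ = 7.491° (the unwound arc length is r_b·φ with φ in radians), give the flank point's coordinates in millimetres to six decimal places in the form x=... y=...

pitch radius r_p = m·N/2 = 3.691·47/2 = 86.738500
base radius r_b = r_p·cos α = 86.738500·cos 20.164° = 81.422280
roll angle φ = 7.491° = 0.13074261 rad
x = r_b·(cos φ + φ·sin φ) = 81.422280·(0.99146535 + 0.13074261·0.13037045) = 82.115210
y = r_b·(sin φ − φ·cos φ) = 81.422280·(0.13037045 − 0.13074261·0.99146535) = 0.060552

x=82.115210 y=0.060552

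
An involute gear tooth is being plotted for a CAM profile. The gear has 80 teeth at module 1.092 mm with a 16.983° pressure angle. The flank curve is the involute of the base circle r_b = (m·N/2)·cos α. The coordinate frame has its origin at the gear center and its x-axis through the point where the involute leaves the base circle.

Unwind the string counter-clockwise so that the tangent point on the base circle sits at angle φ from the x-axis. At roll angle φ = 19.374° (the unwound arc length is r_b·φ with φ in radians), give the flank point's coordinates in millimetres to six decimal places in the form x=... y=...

pitch radius r_p = m·N/2 = 1.092·80/2 = 43.680000
base radius r_b = r_p·cos α = 43.680000·cos 16.983° = 41.775179
roll angle φ = 19.374° = 0.33814009 rad
x = r_b·(cos φ + φ·sin φ) = 41.775179·(0.94337329 + 0.33814009·0.33173308) = 44.095604
y = r_b·(sin φ − φ·cos φ) = 41.775179·(0.33173308 − 0.33814009·0.94337329) = 0.532247

x=44.095604 y=0.532247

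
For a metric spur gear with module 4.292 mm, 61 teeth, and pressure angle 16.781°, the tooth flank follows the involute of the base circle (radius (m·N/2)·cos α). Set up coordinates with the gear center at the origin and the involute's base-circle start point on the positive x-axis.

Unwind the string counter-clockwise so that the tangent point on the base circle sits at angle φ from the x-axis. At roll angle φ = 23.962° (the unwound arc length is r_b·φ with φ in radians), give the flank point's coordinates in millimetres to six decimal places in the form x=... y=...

x=135.817293 y=3.002789

pitch radius r_p = m·N/2 = 4.292·61/2 = 130.906000
base radius r_b = r_p·cos α = 130.906000·cos 16.781° = 125.331406
roll angle φ = 23.962° = 0.41821580 rad
x = r_b·(cos φ + φ·sin φ) = 125.331406·(0.91381501 + 0.41821580·0.40613067) = 135.817293
y = r_b·(sin φ − φ·cos φ) = 125.331406·(0.40613067 − 0.41821580·0.91381501) = 3.002789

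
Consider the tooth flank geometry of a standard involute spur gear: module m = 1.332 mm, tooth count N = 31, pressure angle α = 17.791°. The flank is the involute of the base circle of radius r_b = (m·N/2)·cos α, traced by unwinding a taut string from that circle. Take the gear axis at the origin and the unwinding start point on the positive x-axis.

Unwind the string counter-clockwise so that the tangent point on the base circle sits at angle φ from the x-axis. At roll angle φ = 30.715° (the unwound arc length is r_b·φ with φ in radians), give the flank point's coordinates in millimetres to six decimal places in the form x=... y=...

x=22.283675 y=0.980808

pitch radius r_p = m·N/2 = 1.332·31/2 = 20.646000
base radius r_b = r_p·cos α = 20.646000·cos 17.791° = 19.658655
roll angle φ = 30.715° = 0.53607788 rad
x = r_b·(cos φ + φ·sin φ) = 19.658655·(0.85971858 + 0.53607788·0.51076801) = 22.283675
y = r_b·(sin φ − φ·cos φ) = 19.658655·(0.51076801 − 0.53607788·0.85971858) = 0.980808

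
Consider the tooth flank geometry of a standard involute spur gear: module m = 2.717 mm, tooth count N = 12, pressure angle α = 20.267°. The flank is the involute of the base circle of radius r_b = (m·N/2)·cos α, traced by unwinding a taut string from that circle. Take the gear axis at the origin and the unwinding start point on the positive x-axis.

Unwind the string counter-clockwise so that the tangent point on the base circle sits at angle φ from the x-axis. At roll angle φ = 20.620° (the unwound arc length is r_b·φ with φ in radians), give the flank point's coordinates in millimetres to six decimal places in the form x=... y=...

x=16.251229 y=0.234545

pitch radius r_p = m·N/2 = 2.717·12/2 = 16.302000
base radius r_b = r_p·cos α = 16.302000·cos 20.267° = 15.292720
roll angle φ = 20.620° = 0.35988689 rad
x = r_b·(cos φ + φ·sin φ) = 15.292720·(0.93593666 + 0.35988689·0.35216837) = 16.251229
y = r_b·(sin φ − φ·cos φ) = 15.292720·(0.35216837 − 0.35988689·0.93593666) = 0.234545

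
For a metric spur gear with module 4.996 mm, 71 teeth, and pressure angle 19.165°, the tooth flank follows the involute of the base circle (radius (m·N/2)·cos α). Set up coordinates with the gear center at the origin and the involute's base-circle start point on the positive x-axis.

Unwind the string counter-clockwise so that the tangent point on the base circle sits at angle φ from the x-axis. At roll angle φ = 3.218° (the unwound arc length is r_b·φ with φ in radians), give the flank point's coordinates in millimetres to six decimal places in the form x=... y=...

x=167.792326 y=0.009891

pitch radius r_p = m·N/2 = 4.996·71/2 = 177.358000
base radius r_b = r_p·cos α = 177.358000·cos 19.165° = 167.528303
roll angle φ = 3.218° = 0.05616470 rad
x = r_b·(cos φ + φ·sin φ) = 167.528303·(0.99842318 + 0.05616470·0.05613517) = 167.792326
y = r_b·(sin φ − φ·cos φ) = 167.528303·(0.05613517 − 0.05616470·0.99842318) = 0.009891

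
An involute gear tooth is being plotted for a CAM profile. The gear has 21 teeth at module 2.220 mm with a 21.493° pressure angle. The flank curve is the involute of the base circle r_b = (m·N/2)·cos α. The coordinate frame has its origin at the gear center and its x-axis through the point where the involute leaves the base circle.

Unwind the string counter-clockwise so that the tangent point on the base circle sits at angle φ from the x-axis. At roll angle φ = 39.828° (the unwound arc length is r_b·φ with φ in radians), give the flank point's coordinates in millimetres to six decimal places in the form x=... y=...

pitch radius r_p = m·N/2 = 2.220·21/2 = 23.310000
base radius r_b = r_p·cos α = 23.310000·cos 21.493° = 21.689077
roll angle φ = 39.828° = 0.69512973 rad
x = r_b·(cos φ + φ·sin φ) = 21.689077·(0.76797062 + 0.69512973·0.64048508) = 26.312990
y = r_b·(sin φ − φ·cos φ) = 21.689077·(0.64048508 − 0.69512973·0.76797062) = 2.313050

x=26.312990 y=2.313050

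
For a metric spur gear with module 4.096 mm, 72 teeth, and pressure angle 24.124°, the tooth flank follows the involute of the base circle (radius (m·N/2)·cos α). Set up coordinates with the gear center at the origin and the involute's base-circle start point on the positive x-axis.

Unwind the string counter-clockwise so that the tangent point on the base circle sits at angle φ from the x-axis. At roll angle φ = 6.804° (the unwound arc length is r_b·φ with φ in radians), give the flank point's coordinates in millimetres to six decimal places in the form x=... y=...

x=135.523214 y=0.075018

pitch radius r_p = m·N/2 = 4.096·72/2 = 147.456000
base radius r_b = r_p·cos α = 147.456000·cos 24.124° = 134.577644
roll angle φ = 6.804° = 0.11875220 rad
x = r_b·(cos φ + φ·sin φ) = 134.577644·(0.99295724 + 0.11875220·0.11847329) = 135.523214
y = r_b·(sin φ − φ·cos φ) = 134.577644·(0.11847329 − 0.11875220·0.99295724) = 0.075018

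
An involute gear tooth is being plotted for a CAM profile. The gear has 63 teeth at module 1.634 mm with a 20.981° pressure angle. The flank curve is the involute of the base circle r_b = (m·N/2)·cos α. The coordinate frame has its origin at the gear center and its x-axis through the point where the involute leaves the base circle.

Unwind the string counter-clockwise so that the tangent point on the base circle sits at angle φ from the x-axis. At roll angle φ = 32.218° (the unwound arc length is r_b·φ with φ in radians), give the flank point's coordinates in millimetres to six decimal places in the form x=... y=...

x=55.066166 y=2.759189

pitch radius r_p = m·N/2 = 1.634·63/2 = 51.471000
base radius r_b = r_p·cos α = 51.471000·cos 20.981° = 48.058432
roll angle φ = 32.218° = 0.56231018 rad
x = r_b·(cos φ + φ·sin φ) = 48.058432·(0.84602572 + 0.56231018·0.53314209) = 55.066166
y = r_b·(sin φ − φ·cos φ) = 48.058432·(0.53314209 − 0.56231018·0.84602572) = 2.759189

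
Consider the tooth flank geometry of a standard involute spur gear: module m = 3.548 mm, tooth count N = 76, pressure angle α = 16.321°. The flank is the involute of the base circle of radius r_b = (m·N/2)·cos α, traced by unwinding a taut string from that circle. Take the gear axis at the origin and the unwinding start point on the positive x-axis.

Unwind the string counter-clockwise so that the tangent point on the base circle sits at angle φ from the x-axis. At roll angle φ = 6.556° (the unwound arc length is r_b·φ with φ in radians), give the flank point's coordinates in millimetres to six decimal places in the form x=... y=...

pitch radius r_p = m·N/2 = 3.548·76/2 = 134.824000
base radius r_b = r_p·cos α = 134.824000·cos 16.321° = 129.390911
roll angle φ = 6.556° = 0.11442379 rad
x = r_b·(cos φ + φ·sin φ) = 129.390911·(0.99346074 + 0.11442379·0.11417426) = 130.235185
y = r_b·(sin φ − φ·cos φ) = 129.390911·(0.11417426 − 0.11442379·0.99346074) = 0.064530

x=130.235185 y=0.064530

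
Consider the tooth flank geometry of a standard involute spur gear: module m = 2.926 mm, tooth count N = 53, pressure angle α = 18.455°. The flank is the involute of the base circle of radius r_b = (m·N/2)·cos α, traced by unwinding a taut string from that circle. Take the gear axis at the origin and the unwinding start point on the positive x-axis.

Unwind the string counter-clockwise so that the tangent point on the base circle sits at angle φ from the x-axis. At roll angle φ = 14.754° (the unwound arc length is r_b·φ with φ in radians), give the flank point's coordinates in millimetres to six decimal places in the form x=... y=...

x=75.949662 y=0.415861

pitch radius r_p = m·N/2 = 2.926·53/2 = 77.539000
base radius r_b = r_p·cos α = 77.539000·cos 18.455° = 73.551369
roll angle φ = 14.754° = 0.25750588 rad
x = r_b·(cos φ + φ·sin φ) = 73.551369·(0.96702816 + 0.25750588·0.25466946) = 75.949662
y = r_b·(sin φ − φ·cos φ) = 73.551369·(0.25466946 − 0.25750588·0.96702816) = 0.415861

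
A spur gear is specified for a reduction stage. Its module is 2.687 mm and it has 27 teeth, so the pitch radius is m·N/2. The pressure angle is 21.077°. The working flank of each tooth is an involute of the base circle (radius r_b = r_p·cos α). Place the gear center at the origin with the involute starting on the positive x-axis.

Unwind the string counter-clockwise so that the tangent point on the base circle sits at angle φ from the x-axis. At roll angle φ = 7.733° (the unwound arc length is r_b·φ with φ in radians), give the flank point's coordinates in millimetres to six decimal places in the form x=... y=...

pitch radius r_p = m·N/2 = 2.687·27/2 = 36.274500
base radius r_b = r_p·cos α = 36.274500·cos 21.077° = 33.847662
roll angle φ = 7.733° = 0.13496631 rad
x = r_b·(cos φ + φ·sin φ) = 33.847662·(0.99090586 + 0.13496631·0.13455693) = 34.154543
y = r_b·(sin φ − φ·cos φ) = 33.847662·(0.13455693 − 0.13496631·0.99090586) = 0.027688

x=34.154543 y=0.027688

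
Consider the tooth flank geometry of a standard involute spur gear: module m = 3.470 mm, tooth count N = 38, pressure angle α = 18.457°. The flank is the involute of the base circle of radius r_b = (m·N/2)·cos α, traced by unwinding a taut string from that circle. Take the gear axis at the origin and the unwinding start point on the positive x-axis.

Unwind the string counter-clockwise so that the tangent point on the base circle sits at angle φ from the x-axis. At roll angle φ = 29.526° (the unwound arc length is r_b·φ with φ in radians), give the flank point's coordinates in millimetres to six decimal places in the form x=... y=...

pitch radius r_p = m·N/2 = 3.470·38/2 = 65.930000
base radius r_b = r_p·cos α = 65.930000·cos 18.457° = 62.538661
roll angle φ = 29.526° = 0.51532591 rad
x = r_b·(cos φ + φ·sin φ) = 62.538661·(0.87013215 + 0.51532591·0.49281846) = 70.299351
y = r_b·(sin φ − φ·cos φ) = 62.538661·(0.49281846 − 0.51532591·0.87013215) = 2.777768

x=70.299351 y=2.777768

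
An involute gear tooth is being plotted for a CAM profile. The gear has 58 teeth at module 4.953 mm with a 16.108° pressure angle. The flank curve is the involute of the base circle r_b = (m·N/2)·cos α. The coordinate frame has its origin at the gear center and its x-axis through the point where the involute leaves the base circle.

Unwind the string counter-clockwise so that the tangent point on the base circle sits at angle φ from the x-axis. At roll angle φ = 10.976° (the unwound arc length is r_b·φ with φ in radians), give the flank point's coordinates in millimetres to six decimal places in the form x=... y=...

x=140.506815 y=0.322197

pitch radius r_p = m·N/2 = 4.953·58/2 = 143.637000
base radius r_b = r_p·cos α = 143.637000·cos 16.108° = 137.997872
roll angle φ = 10.976° = 0.19156734 rad
x = r_b·(cos φ + φ·sin φ) = 137.997872·(0.98170702 + 0.19156734·0.19039780) = 140.506815
y = r_b·(sin φ − φ·cos φ) = 137.997872·(0.19039780 − 0.19156734·0.98170702) = 0.322197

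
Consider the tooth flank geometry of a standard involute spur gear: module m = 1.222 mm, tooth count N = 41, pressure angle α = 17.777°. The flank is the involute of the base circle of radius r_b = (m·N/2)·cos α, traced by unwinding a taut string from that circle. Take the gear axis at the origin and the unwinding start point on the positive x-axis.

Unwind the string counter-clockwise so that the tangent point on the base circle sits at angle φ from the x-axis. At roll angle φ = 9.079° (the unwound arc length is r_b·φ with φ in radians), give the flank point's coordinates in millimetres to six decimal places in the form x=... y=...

pitch radius r_p = m·N/2 = 1.222·41/2 = 25.051000
base radius r_b = r_p·cos α = 25.051000·cos 17.777° = 23.854866
roll angle φ = 9.079° = 0.15845844 rad
x = r_b·(cos φ + φ·sin φ) = 23.854866·(0.98747171 + 0.15845844·0.15779615) = 24.152475
y = r_b·(sin φ − φ·cos φ) = 23.854866·(0.15779615 − 0.15845844·0.98747171) = 0.031558

x=24.152475 y=0.031558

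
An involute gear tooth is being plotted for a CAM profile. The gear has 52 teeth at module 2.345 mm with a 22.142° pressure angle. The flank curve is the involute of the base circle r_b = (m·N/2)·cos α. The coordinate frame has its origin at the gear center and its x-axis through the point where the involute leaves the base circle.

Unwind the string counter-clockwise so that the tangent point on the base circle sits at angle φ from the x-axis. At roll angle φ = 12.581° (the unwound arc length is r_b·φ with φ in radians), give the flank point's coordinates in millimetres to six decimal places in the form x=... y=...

pitch radius r_p = m·N/2 = 2.345·52/2 = 60.970000
base radius r_b = r_p·cos α = 60.970000·cos 22.142° = 56.473621
roll angle φ = 12.581° = 0.21957987 rad
x = r_b·(cos φ + φ·sin φ) = 56.473621·(0.97598905 + 0.21957987·0.21781960) = 57.818701
y = r_b·(sin φ − φ·cos φ) = 56.473621·(0.21781960 − 0.21957987·0.97598905) = 0.198338

x=57.818701 y=0.198338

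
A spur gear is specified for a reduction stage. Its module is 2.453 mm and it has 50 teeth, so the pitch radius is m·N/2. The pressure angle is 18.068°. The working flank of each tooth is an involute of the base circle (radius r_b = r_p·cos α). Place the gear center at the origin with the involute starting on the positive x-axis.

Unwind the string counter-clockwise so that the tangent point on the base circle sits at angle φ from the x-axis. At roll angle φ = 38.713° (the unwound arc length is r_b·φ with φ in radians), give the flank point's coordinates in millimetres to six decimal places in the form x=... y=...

x=70.128268 y=5.725317

pitch radius r_p = m·N/2 = 2.453·50/2 = 61.325000
base radius r_b = r_p·cos α = 61.325000·cos 18.068° = 58.301009
roll angle φ = 38.713° = 0.67566931 rad
x = r_b·(cos φ + φ·sin φ) = 58.301009·(0.78028852 + 0.67566931·0.62541971) = 70.128268
y = r_b·(sin φ − φ·cos φ) = 58.301009·(0.62541971 − 0.67566931·0.78028852) = 5.725317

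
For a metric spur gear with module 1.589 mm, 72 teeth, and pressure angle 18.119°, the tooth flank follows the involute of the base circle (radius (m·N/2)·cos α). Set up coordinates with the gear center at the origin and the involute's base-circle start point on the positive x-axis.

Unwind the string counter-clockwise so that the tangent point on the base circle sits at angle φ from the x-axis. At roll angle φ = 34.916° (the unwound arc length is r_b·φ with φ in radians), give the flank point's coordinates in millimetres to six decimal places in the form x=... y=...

pitch radius r_p = m·N/2 = 1.589·72/2 = 57.204000
base radius r_b = r_p·cos α = 57.204000·cos 18.119° = 54.367406
roll angle φ = 34.916° = 0.60939916 rad
x = r_b·(cos φ + φ·sin φ) = 54.367406·(0.81999207 + 0.60939916·0.57237488) = 63.544452
y = r_b·(sin φ − φ·cos φ) = 54.367406·(0.57237488 − 0.60939916·0.81999207) = 3.951010

x=63.544452 y=3.951010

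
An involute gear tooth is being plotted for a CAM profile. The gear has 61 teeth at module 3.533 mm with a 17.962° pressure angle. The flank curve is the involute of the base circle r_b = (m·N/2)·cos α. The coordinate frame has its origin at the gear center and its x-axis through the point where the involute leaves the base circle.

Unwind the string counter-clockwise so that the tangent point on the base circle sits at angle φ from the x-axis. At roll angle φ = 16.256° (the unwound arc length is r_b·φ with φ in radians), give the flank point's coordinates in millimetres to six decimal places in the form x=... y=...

pitch radius r_p = m·N/2 = 3.533·61/2 = 107.756500
base radius r_b = r_p·cos α = 107.756500·cos 17.962° = 102.504583
roll angle φ = 16.256° = 0.28372072 rad
x = r_b·(cos φ + φ·sin φ) = 102.504583·(0.96002055 + 0.28372072·0.27992955) = 106.547606
y = r_b·(sin φ − φ·cos φ) = 102.504583·(0.27992955 − 0.28372072·0.96002055) = 0.774097

x=106.547606 y=0.774097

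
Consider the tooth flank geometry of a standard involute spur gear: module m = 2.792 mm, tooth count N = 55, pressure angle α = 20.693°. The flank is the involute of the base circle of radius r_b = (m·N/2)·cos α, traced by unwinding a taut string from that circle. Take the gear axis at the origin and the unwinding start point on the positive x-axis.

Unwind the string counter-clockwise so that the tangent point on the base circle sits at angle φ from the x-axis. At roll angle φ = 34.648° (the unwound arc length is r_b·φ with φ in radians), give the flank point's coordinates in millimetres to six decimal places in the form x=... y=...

x=83.783318 y=5.103473

pitch radius r_p = m·N/2 = 2.792·55/2 = 76.780000
base radius r_b = r_p·cos α = 76.780000·cos 20.693° = 71.826708
roll angle φ = 34.648° = 0.60472168 rad
x = r_b·(cos φ + φ·sin φ) = 71.826708·(0.82266036 + 0.60472168·0.56853313) = 83.783318
y = r_b·(sin φ − φ·cos φ) = 71.826708·(0.56853313 − 0.60472168·0.82266036) = 5.103473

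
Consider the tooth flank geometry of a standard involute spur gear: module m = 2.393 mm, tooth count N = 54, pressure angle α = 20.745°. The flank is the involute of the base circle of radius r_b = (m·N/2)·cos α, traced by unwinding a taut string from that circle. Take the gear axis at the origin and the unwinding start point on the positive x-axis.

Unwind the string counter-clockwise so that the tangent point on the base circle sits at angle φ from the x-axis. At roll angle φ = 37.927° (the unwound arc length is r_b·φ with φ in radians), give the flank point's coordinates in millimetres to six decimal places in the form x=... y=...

x=72.244634 y=5.589861

pitch radius r_p = m·N/2 = 2.393·54/2 = 64.611000
base radius r_b = r_p·cos α = 64.611000·cos 20.745° = 60.422018
roll angle φ = 37.927° = 0.66195103 rad
x = r_b·(cos φ + φ·sin φ) = 60.422018·(0.78879452 + 0.66195103·0.61465698) = 72.244634
y = r_b·(sin φ − φ·cos φ) = 60.422018·(0.61465698 − 0.66195103·0.78879452) = 5.589861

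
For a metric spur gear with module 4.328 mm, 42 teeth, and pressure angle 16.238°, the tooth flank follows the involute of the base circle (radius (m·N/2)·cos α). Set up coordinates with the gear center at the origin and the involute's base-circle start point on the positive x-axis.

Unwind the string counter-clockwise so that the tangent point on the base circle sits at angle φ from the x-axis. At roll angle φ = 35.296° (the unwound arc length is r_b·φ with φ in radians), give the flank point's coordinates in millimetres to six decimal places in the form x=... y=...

pitch radius r_p = m·N/2 = 4.328·42/2 = 90.888000
base radius r_b = r_p·cos α = 90.888000·cos 16.238° = 87.262336
roll angle φ = 35.296° = 0.61603141 rad
x = r_b·(cos φ + φ·sin φ) = 87.262336·(0.81617793 + 0.61603141·0.57780065) = 102.282041
y = r_b·(sin φ − φ·cos φ) = 87.262336·(0.57780065 − 0.61603141·0.81617793) = 6.545496

x=102.282041 y=6.545496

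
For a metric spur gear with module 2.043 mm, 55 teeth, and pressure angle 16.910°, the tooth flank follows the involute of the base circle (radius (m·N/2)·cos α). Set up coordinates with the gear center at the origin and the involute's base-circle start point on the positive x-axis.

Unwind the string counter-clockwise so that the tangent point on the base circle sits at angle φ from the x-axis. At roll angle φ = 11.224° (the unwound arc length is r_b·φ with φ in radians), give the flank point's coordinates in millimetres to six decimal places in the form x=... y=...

pitch radius r_p = m·N/2 = 2.043·55/2 = 56.182500
base radius r_b = r_p·cos α = 56.182500·cos 16.910° = 53.753328
roll angle φ = 11.224° = 0.19589576 rad
x = r_b·(cos φ + φ·sin φ) = 53.753328·(0.98087371 + 0.19589576·0.19464524) = 54.774850
y = r_b·(sin φ − φ·cos φ) = 53.753328·(0.19464524 − 0.19589576·0.98087371) = 0.134181

x=54.774850 y=0.134181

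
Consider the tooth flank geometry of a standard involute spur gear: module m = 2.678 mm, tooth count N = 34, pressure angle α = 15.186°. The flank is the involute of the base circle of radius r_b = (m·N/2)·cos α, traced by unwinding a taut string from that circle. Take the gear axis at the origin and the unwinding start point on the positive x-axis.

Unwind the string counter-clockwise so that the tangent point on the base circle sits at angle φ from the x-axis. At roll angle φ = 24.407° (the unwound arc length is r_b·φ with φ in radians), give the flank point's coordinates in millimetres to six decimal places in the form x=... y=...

x=47.743589 y=1.111670

pitch radius r_p = m·N/2 = 2.678·34/2 = 45.526000
base radius r_b = r_p·cos α = 45.526000·cos 15.186° = 43.936256
roll angle φ = 24.407° = 0.42598251 rad
x = r_b·(cos φ + φ·sin φ) = 43.936256·(0.91063318 + 0.42598251·0.41321569) = 47.743589
y = r_b·(sin φ − φ·cos φ) = 43.936256·(0.41321569 − 0.42598251·0.91063318) = 1.111670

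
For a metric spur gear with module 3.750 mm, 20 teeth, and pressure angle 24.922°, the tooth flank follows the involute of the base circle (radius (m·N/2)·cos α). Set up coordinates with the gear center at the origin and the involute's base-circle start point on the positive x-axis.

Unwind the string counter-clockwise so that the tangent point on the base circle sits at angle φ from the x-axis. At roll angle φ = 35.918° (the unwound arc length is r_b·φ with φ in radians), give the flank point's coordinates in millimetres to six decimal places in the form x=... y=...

x=40.048136 y=2.684512

pitch radius r_p = m·N/2 = 3.750·20/2 = 37.500000
base radius r_b = r_p·cos α = 37.500000·cos 24.922° = 34.008086
roll angle φ = 35.918° = 0.62688736 rad
x = r_b·(cos φ + φ·sin φ) = 34.008086·(0.80985739 + 0.62688736·0.58662681) = 40.048136
y = r_b·(sin φ − φ·cos φ) = 34.008086·(0.58662681 − 0.62688736·0.80985739) = 2.684512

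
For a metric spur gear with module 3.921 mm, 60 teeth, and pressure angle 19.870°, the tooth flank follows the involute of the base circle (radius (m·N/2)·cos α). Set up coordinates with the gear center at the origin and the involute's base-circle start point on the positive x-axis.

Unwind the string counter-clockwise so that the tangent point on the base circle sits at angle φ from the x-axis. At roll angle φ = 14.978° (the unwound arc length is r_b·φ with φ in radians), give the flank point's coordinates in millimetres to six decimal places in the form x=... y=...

x=114.342723 y=0.654279

pitch radius r_p = m·N/2 = 3.921·60/2 = 117.630000
base radius r_b = r_p·cos α = 117.630000·cos 19.870° = 110.627042
roll angle φ = 14.978° = 0.26141542 rad
x = r_b·(cos φ + φ·sin φ) = 110.627042·(0.96602513 + 0.26141542·0.25844814) = 114.342723
y = r_b·(sin φ − φ·cos φ) = 110.627042·(0.25844814 − 0.26141542·0.96602513) = 0.654279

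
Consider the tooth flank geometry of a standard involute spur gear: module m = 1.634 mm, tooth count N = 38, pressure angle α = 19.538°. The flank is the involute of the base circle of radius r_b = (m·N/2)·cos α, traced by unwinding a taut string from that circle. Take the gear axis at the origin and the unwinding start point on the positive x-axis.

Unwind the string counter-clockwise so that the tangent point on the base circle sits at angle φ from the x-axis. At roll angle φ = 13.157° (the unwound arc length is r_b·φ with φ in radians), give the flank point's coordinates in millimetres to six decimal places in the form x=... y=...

x=30.019644 y=0.117473

pitch radius r_p = m·N/2 = 1.634·38/2 = 31.046000
base radius r_b = r_p·cos α = 31.046000·cos 19.538° = 29.258368
roll angle φ = 13.157° = 0.22963297 rad
x = r_b·(cos φ + φ·sin φ) = 29.258368·(0.97375000 + 0.22963297·0.22762014) = 30.019644
y = r_b·(sin φ − φ·cos φ) = 29.258368·(0.22762014 − 0.22963297·0.97375000) = 0.117473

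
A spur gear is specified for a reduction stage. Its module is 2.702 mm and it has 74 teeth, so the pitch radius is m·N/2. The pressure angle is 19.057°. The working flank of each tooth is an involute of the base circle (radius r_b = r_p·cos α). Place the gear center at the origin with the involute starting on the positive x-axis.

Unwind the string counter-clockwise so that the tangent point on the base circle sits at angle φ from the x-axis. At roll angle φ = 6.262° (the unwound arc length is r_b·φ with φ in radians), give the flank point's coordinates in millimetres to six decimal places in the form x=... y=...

pitch radius r_p = m·N/2 = 2.702·74/2 = 99.974000
base radius r_b = r_p·cos α = 99.974000·cos 19.057° = 94.494847
roll angle φ = 6.262° = 0.10929252 rad
x = r_b·(cos φ + φ·sin φ) = 94.494847·(0.99403352 + 0.10929252·0.10907507) = 95.057526
y = r_b·(sin φ − φ·cos φ) = 94.494847·(0.10907507 − 0.10929252·0.99403352) = 0.041071

x=95.057526 y=0.041071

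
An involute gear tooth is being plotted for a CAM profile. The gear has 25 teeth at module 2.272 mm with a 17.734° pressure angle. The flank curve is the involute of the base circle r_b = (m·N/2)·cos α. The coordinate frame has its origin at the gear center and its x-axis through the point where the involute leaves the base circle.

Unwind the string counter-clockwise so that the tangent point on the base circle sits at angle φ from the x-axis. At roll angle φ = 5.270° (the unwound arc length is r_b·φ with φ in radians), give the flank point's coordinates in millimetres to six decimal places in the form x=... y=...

pitch radius r_p = m·N/2 = 2.272·25/2 = 28.400000
base radius r_b = r_p·cos α = 28.400000·cos 17.734° = 27.050457
roll angle φ = 5.270° = 0.09197885 rad
x = r_b·(cos φ + φ·sin φ) = 27.050457·(0.99577293 + 0.09197885·0.09184921) = 27.164640
y = r_b·(sin φ − φ·cos φ) = 27.050457·(0.09184921 − 0.09197885·0.99577293) = 0.007011

x=27.164640 y=0.007011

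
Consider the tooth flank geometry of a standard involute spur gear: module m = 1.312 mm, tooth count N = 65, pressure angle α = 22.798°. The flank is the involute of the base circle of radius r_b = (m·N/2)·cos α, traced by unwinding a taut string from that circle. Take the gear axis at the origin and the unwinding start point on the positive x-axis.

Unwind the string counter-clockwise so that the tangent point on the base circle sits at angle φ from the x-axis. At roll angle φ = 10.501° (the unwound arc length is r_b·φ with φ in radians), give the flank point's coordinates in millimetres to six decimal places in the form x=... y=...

pitch radius r_p = m·N/2 = 1.312·65/2 = 42.640000
base radius r_b = r_p·cos α = 42.640000·cos 22.798° = 39.308822
roll angle φ = 10.501° = 0.18327702 rad
x = r_b·(cos φ + φ·sin φ) = 39.308822·(0.98325173 + 0.18327702·0.18225269) = 39.963489
y = r_b·(sin φ − φ·cos φ) = 39.308822·(0.18225269 − 0.18327702·0.98325173) = 0.080396

x=39.963489 y=0.080396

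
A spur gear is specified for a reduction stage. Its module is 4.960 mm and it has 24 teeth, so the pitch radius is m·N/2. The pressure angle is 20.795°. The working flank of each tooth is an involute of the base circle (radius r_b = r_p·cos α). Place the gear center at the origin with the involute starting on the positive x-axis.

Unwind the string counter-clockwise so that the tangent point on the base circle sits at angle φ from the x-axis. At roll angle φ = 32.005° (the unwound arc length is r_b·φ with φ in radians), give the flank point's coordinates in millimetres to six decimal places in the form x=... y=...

pitch radius r_p = m·N/2 = 4.960·24/2 = 59.520000
base radius r_b = r_p·cos α = 59.520000·cos 20.795° = 55.642669
roll angle φ = 32.005° = 0.55859263 rad
x = r_b·(cos φ + φ·sin φ) = 55.642669·(0.84800185 + 0.55859263·0.52999327) = 63.658116
y = r_b·(sin φ − φ·cos φ) = 55.642669·(0.52999327 − 0.55859263·0.84800185) = 3.132999

x=63.658116 y=3.132999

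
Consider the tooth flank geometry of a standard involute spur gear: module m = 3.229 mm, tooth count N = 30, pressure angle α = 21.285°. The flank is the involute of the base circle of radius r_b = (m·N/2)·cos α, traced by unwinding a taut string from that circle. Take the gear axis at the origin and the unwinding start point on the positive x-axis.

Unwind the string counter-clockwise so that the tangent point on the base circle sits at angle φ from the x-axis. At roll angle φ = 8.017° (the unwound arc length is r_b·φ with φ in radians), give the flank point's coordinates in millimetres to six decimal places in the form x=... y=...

x=45.570707 y=0.041131

pitch radius r_p = m·N/2 = 3.229·30/2 = 48.435000
base radius r_b = r_p·cos α = 48.435000·cos 21.285° = 45.131069
roll angle φ = 8.017° = 0.13992305 rad
x = r_b·(cos φ + φ·sin φ) = 45.131069·(0.99022673 + 0.13992305·0.13946691) = 45.570707
y = r_b·(sin φ − φ·cos φ) = 45.131069·(0.13946691 − 0.13992305·0.99022673) = 0.041131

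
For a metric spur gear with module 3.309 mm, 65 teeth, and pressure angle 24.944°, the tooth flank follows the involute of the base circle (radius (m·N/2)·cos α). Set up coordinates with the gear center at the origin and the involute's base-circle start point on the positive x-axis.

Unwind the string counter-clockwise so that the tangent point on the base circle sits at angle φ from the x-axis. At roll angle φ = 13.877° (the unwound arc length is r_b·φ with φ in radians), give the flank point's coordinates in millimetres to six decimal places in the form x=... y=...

pitch radius r_p = m·N/2 = 3.309·65/2 = 107.542500
base radius r_b = r_p·cos α = 107.542500·cos 24.944° = 97.510980
roll angle φ = 13.877° = 0.24219934 rad
x = r_b·(cos φ + φ·sin φ) = 97.510980·(0.97081284 + 0.24219934·0.23983835) = 100.329196
y = r_b·(sin φ − φ·cos φ) = 97.510980·(0.23983835 − 0.24219934·0.97081284) = 0.459094

x=100.329196 y=0.459094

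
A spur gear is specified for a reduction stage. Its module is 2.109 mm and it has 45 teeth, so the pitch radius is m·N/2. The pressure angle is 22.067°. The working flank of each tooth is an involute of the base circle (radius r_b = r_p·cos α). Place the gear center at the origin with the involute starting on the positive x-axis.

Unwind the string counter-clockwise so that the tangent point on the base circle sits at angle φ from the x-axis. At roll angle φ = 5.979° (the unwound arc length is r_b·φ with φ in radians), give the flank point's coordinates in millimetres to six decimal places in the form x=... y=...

x=44.215166 y=0.016640

pitch radius r_p = m·N/2 = 2.109·45/2 = 47.452500
base radius r_b = r_p·cos α = 47.452500·cos 22.067° = 43.976375
roll angle φ = 5.979° = 0.10435324 rad
x = r_b·(cos φ + φ·sin φ) = 43.976375·(0.99456014 + 0.10435324·0.10416394) = 44.215166
y = r_b·(sin φ − φ·cos φ) = 43.976375·(0.10416394 − 0.10435324·0.99456014) = 0.016640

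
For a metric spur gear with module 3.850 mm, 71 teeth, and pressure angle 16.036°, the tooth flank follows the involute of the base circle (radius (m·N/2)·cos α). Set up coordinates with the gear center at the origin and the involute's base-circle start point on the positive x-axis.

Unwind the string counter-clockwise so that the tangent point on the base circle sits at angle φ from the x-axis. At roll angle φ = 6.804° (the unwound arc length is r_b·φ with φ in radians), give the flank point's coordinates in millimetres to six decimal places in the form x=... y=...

x=132.279685 y=0.073222

pitch radius r_p = m·N/2 = 3.850·71/2 = 136.675000
base radius r_b = r_p·cos α = 136.675000·cos 16.036° = 131.356746
roll angle φ = 6.804° = 0.11875220 rad
x = r_b·(cos φ + φ·sin φ) = 131.356746·(0.99295724 + 0.11875220·0.11847329) = 132.279685
y = r_b·(sin φ − φ·cos φ) = 131.356746·(0.11847329 − 0.11875220·0.99295724) = 0.073222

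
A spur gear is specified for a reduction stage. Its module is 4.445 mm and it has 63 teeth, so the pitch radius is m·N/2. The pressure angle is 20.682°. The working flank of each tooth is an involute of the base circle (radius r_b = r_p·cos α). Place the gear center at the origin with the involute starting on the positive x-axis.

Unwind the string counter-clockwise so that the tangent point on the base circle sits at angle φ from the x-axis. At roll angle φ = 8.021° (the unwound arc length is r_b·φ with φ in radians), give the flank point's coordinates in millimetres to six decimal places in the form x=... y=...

x=132.271405 y=0.119563

pitch radius r_p = m·N/2 = 4.445·63/2 = 140.017500
base radius r_b = r_p·cos α = 140.017500·cos 20.682° = 130.994077
roll angle φ = 8.021° = 0.13999286 rad
x = r_b·(cos φ + φ·sin φ) = 130.994077·(0.99021699 + 0.13999286·0.13953604) = 132.271405
y = r_b·(sin φ − φ·cos φ) = 130.994077·(0.13953604 − 0.13999286·0.99021699) = 0.119563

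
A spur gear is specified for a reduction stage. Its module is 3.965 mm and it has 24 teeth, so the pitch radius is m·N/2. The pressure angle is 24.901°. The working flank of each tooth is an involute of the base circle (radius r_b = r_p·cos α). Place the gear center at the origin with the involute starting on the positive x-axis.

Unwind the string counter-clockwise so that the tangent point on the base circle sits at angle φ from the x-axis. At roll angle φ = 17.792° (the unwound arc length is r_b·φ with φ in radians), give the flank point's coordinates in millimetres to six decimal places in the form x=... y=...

x=45.187679 y=0.426620

pitch radius r_p = m·N/2 = 3.965·24/2 = 47.580000
base radius r_b = r_p·cos α = 47.580000·cos 24.901° = 43.156805
roll angle φ = 17.792° = 0.31052898 rad
x = r_b·(cos φ + φ·sin φ) = 43.156805·(0.95217207 + 0.31052898·0.30556236) = 45.187679
y = r_b·(sin φ − φ·cos φ) = 43.156805·(0.30556236 − 0.31052898·0.95217207) = 0.426620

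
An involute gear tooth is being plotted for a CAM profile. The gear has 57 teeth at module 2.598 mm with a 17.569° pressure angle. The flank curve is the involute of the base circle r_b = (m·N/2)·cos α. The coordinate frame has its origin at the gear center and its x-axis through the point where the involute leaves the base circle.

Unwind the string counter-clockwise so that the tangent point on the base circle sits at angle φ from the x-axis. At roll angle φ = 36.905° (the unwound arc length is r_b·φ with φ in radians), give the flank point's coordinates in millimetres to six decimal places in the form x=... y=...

pitch radius r_p = m·N/2 = 2.598·57/2 = 74.043000
base radius r_b = r_p·cos α = 74.043000·cos 17.569° = 70.589200
roll angle φ = 36.905° = 0.64411376 rad
x = r_b·(cos φ + φ·sin φ) = 70.589200·(0.79963226 + 0.64411376·0.60049001) = 83.748165
y = r_b·(sin φ − φ·cos φ) = 70.589200·(0.60049001 − 0.64411376·0.79963226) = 6.030849

x=83.748165 y=6.030849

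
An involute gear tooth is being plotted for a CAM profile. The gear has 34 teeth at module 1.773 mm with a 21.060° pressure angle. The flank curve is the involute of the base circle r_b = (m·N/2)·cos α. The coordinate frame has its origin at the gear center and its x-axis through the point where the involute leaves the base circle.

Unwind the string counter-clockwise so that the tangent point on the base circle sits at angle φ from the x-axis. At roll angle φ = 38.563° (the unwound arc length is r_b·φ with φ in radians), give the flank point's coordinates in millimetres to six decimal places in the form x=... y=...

x=33.795074 y=2.731211

pitch radius r_p = m·N/2 = 1.773·34/2 = 30.141000
base radius r_b = r_p·cos α = 30.141000·cos 21.060° = 28.127721
roll angle φ = 38.563° = 0.67305132 rad
x = r_b·(cos φ + φ·sin φ) = 28.127721·(0.78192319 + 0.67305132·0.62337478) = 33.795074
y = r_b·(sin φ − φ·cos φ) = 28.127721·(0.62337478 − 0.67305132·0.78192319) = 2.731211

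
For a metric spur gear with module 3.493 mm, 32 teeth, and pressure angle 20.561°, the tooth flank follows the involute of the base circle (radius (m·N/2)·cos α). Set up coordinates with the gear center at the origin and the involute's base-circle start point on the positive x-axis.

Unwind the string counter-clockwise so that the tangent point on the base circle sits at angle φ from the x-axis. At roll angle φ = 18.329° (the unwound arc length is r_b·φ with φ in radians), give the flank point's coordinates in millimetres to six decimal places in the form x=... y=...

pitch radius r_p = m·N/2 = 3.493·32/2 = 55.888000
base radius r_b = r_p·cos α = 55.888000·cos 20.561° = 52.327868
roll angle φ = 18.329° = 0.31990140 rad
x = r_b·(cos φ + φ·sin φ) = 52.327868·(0.94926643 + 0.31990140·0.31447296) = 54.937290
y = r_b·(sin φ − φ·cos φ) = 52.327868·(0.31447296 − 0.31990140·0.94926643) = 0.565209

x=54.937290 y=0.565209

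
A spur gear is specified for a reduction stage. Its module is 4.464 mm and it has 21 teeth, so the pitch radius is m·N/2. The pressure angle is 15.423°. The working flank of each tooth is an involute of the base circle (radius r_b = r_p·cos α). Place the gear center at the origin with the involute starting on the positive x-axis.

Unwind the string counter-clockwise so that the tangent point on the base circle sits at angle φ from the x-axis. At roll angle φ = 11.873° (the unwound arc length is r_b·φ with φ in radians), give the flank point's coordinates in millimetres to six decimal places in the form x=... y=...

pitch radius r_p = m·N/2 = 4.464·21/2 = 46.872000
base radius r_b = r_p·cos α = 46.872000·cos 15.423° = 45.184080
roll angle φ = 11.873° = 0.20722294 rad
x = r_b·(cos φ + φ·sin φ) = 45.184080·(0.97860605 + 0.20722294·0.20574305) = 46.143822
y = r_b·(sin φ − φ·cos φ) = 45.184080·(0.20574305 − 0.20722294·0.97860605) = 0.133448

x=46.143822 y=0.133448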